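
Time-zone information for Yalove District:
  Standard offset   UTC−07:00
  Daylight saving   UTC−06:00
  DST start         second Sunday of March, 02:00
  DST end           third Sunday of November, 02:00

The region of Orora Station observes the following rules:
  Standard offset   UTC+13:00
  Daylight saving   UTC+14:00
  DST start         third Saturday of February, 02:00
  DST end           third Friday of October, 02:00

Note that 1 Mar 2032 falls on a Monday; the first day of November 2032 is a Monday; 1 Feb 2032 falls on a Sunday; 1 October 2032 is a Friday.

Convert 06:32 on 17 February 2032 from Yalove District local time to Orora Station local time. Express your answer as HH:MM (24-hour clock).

02:32

1 March 2032 is a Monday, so the first Sunday is March 7 and the second is March 14.
1 November 2032 is a Monday, so the first Sunday is November 7 and the third is November 21.
Daylight saving runs 14 March – 21 November; 17 February 2032 is outside that window, so Yalove District is on standard time at UTC−07:00.
06:32 Yalove District + 7h = 13:32 UTC.
1 February 2032 is a Sunday, so the first Saturday is February 7 and the third is February 21.
1 October 2032 is a Friday, so the first Friday is October 1 and the third is October 15.
At the standard offset (UTC+13:00), 13:32 UTC + 13h = 02:32 Orora Station standard time (rolling into the next day, 18 February 2032).
The standard-time date in Orora Station, 18 February 2032, is outside the daylight-saving period (21 February – 15 October), so Orora Station is on standard time, UTC+13:00.
13:32 UTC + 13h = 02:32 Orora Station (rolling into the next day, 18 February 2032).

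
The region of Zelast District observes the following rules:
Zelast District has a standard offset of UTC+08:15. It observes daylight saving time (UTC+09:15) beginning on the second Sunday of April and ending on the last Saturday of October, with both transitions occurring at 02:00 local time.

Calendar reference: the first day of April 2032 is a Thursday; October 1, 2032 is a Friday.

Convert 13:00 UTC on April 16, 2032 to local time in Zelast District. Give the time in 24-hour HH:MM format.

1 April 2032 is a Thursday, so the first Sunday is April 4 and the second is April 11.
1 October 2032 is a Friday, so Saturdays fall on 2, 9, 16, 23, 30; the last is October 30.
At the standard offset (UTC+08:15), 13:00 UTC + 8h15m = 21:15 Zelast District standard time.
The standard-time date in Zelast District, April 16, 2032, lies within the daylight-saving period (11 April – 30 October), so Zelast District is on daylight time, UTC+09:15.
13:00 UTC + 9h15m = 22:15 local.

22:15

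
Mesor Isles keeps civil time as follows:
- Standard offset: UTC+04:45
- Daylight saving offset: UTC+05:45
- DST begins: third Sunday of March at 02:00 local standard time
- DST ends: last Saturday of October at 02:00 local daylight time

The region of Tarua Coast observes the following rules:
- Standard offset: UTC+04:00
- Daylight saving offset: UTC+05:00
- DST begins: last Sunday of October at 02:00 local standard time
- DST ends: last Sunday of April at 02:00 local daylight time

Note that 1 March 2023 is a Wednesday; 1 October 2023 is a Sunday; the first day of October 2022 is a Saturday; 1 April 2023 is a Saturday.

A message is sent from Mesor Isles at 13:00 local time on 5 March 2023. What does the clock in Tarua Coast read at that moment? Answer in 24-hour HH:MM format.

1 March 2023 is a Wednesday, so the first Sunday is March 5 and the third is March 19.
1 October 2023 is a Sunday, so Saturdays fall on 7, 14, 21, 28; the last is October 28.
5 March 2023 does not fall between 19 March and 28 October, so daylight saving is not in effect and Mesor Isles is at UTC+04:45.
13:00 Mesor Isles − 4h45m = 08:15 UTC.
1 October 2022 is a Saturday, so Sundays fall on 2, 9, 16, 23, 30; the last is October 30.
1 April 2023 is a Saturday, so Sundays fall on 2, 9, 16, 23, 30; the last is April 30.
At the standard offset (UTC+04:00), 08:15 UTC + 4h = 12:15 Tarua Coast standard time.
Daylight saving runs 30 October 2022 – 30 April 2023; the standard-time date in Tarua Coast, 5 March 2023, is inside that window, so Tarua Coast is at UTC+05:00.
08:15 UTC + 5h = 13:15 Tarua Coast.

13:15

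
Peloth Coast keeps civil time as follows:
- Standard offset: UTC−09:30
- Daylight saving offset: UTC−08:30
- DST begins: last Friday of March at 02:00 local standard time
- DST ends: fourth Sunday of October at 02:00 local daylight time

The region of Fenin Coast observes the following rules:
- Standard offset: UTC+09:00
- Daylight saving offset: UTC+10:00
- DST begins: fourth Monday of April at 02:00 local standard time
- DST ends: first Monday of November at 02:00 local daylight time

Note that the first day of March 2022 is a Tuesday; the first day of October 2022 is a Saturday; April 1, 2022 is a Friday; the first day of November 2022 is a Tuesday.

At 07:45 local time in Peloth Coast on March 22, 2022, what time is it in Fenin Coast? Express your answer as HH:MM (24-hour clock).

1 March 2022 is a Tuesday, so Fridays fall on 4, 11, 18, 25; the last is March 25.
1 October 2022 is a Saturday, so the first Sunday is October 2 and the fourth is October 23.
March 22, 2022 is outside the daylight-saving period (25 March – 23 October), so Peloth Coast is on standard time, UTC−09:30.
07:45 Peloth Coast + 9h30m = 17:15 UTC.
1 April 2022 is a Friday, so the first Monday is April 4 and the fourth is April 25.
1 November 2022 is a Tuesday, so the first Monday is November 7.
At the standard offset (UTC+09:00), 17:15 UTC + 9h = 02:15 Fenin Coast standard time (rolling into the next day, 23 March 2022).
The standard-time date in Fenin Coast, March 23, 2022, is outside the daylight-saving period (25 April – 7 November), so Fenin Coast is on standard time, UTC+09:00.
17:15 UTC + 9h = 02:15 Fenin Coast (rolling into the next day, 23 March 2022).

02:15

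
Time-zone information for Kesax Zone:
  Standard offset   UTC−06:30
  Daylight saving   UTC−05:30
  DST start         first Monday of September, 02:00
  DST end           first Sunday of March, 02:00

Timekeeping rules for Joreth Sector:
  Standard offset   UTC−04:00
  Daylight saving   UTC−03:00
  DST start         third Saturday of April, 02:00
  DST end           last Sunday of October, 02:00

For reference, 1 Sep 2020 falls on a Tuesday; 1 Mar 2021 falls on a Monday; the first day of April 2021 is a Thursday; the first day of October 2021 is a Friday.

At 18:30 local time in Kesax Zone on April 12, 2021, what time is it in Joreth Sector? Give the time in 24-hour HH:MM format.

21:00

1 September 2020 is a Tuesday, so the first Monday is September 7.
1 March 2021 is a Monday, so the first Sunday is March 7.
April 12, 2021 does not fall between 7 September 2020 and 7 March 2021, so daylight saving is not in effect and Kesax Zone is at UTC−06:30.
18:30 Kesax Zone + 6h30m = 01:00 UTC (rolling into the next day, 13 April 2021).
1 April 2021 is a Thursday, so the first Saturday is April 3 and the third is April 17.
1 October 2021 is a Friday, so Sundays fall on 3, 10, 17, 24, 31; the last is October 31.
At the standard offset (UTC−04:00), 01:00 UTC − 4h = 21:00 Joreth Sector standard time (rolling into the previous day, 12 April 2021).
The standard-time date in Joreth Sector, April 12, 2021, is outside the daylight-saving period (17 April – 31 October), so Joreth Sector is on standard time, UTC−04:00.
01:00 UTC − 4h = 21:00 Joreth Sector (rolling into the previous day, 12 April 2021).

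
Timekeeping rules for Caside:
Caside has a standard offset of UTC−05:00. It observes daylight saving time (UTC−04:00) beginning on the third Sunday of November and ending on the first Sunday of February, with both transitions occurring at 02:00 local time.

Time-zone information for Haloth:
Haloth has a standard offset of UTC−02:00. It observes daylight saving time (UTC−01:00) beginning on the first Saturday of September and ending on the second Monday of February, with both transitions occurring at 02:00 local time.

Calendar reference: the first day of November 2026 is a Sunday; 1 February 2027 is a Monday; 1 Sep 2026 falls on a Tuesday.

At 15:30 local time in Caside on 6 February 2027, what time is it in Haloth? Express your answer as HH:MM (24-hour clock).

18:30

1 November 2026 is a Sunday, so the first Sunday is November 1 and the third is November 15.
1 February 2027 is a Monday, so the first Sunday is February 7.
6 February 2027 lies within the daylight-saving period (15 November 2026 – 7 February 2027), so Caside is on daylight time, UTC−04:00.
15:30 Caside + 4h = 19:30 UTC.
1 September 2026 is a Tuesday, so the first Saturday is September 5.
1 February 2027 is a Monday, so the first Monday is February 1 and the second is February 8.
At the standard offset (UTC−02:00), 19:30 UTC − 2h = 17:30 Haloth standard time.
Daylight saving runs 5 September 2026 – 8 February 2027; the standard-time date in Haloth, 6 February 2027, is inside that window, so Haloth is at UTC−01:00.
19:30 UTC − 1h = 18:30 Haloth.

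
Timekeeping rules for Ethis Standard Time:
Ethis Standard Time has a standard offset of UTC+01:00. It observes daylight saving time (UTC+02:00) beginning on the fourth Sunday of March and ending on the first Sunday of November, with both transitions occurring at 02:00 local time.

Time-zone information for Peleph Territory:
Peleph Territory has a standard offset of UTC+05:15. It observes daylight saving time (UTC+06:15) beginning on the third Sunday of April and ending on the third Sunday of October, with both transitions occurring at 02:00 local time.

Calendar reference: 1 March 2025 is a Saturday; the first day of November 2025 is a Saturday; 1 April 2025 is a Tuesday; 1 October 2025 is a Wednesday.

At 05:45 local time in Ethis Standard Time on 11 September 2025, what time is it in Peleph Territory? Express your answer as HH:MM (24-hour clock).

1 March 2025 is a Saturday, so the first Sunday is March 2 and the fourth is March 23.
1 November 2025 is a Saturday, so the first Sunday is November 2.
Daylight saving runs 23 March – 2 November; 11 September 2025 is inside that window, so Ethis Standard Time is at UTC+02:00.
05:45 Ethis Standard Time − 2h = 03:45 UTC.
1 April 2025 is a Tuesday, so the first Sunday is April 6 and the third is April 20.
1 October 2025 is a Wednesday, so the first Sunday is October 5 and the third is October 19.
At the standard offset (UTC+05:15), 03:45 UTC + 5h15m = 09:00 Peleph Territory standard time.
Daylight saving runs 20 April – 19 October; the standard-time date in Peleph Territory, 11 September 2025, is inside that window, so Peleph Territory is at UTC+06:15.
03:45 UTC + 6h15m = 10:00 Peleph Territory.

10:00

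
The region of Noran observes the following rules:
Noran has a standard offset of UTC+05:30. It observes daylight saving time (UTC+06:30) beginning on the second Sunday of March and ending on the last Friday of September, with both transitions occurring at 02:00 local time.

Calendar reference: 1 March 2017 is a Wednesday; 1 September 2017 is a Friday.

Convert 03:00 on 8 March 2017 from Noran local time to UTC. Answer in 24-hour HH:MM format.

21:30

1 March 2017 is a Wednesday, so the first Sunday is March 5 and the second is March 12.
1 September 2017 is a Friday, so Fridays fall on 1, 8, 15, 22, 29; the last is September 29.
8 March 2017 is outside the daylight-saving period (12 March – 29 September), so Noran is on standard time, UTC+05:30.
03:00 local − 5h30m = 21:30 UTC (rolling into the previous day, 7 March 2017).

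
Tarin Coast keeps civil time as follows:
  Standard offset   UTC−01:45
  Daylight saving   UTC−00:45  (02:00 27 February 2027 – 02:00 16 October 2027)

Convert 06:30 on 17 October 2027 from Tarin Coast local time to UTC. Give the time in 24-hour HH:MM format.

08:15

17 October 2027 is outside the daylight-saving period (27 February – 16 October), so Tarin Coast is on standard time, UTC−01:45.
06:30 local + 1h45m = 08:15 UTC.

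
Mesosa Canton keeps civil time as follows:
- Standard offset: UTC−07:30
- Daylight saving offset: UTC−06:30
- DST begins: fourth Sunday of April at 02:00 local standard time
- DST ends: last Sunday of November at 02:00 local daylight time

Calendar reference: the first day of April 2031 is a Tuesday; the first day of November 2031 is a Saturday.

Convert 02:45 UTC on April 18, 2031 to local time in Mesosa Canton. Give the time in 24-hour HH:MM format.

1 April 2031 is a Tuesday, so the first Sunday is April 6 and the fourth is April 27.
1 November 2031 is a Saturday, so Sundays fall on 2, 9, 16, 23, 30; the last is November 30.
At the standard offset (UTC−07:30), 02:45 UTC − 7h30m = 19:15 Mesosa Canton standard time (rolling into the previous day, 17 April 2031).
The standard-time date in Mesosa Canton, April 17, 2031, is outside the daylight-saving period (27 April – 30 November), so Mesosa Canton is on standard time, UTC−07:30.
02:45 UTC − 7h30m = 19:15 local (rolling into the previous day, 17 April 2031).

19:15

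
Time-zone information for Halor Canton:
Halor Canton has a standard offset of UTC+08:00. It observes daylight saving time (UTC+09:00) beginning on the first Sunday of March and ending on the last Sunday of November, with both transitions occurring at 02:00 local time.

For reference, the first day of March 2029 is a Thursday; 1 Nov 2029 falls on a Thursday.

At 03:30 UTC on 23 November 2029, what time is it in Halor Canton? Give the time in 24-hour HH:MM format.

1 March 2029 is a Thursday, so the first Sunday is March 4.
1 November 2029 is a Thursday, so Sundays fall on 4, 11, 18, 25; the last is November 25.
At the standard offset (UTC+08:00), 03:30 UTC + 8h = 11:30 Halor Canton standard time.
Daylight saving runs 4 March – 25 November; the standard-time date in Halor Canton, 23 November 2029, is inside that window, so Halor Canton is at UTC+09:00.
03:30 UTC + 9h = 12:30 local.

12:30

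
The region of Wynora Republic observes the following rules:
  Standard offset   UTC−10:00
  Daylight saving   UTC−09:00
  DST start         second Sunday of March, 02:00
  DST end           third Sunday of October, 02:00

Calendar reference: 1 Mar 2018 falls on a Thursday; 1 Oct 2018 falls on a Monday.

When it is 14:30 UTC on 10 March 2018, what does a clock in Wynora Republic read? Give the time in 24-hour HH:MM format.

04:30

1 March 2018 is a Thursday, so the first Sunday is March 4 and the second is March 11.
1 October 2018 is a Monday, so the first Sunday is October 7 and the third is October 21.
At the standard offset (UTC−10:00), 14:30 UTC − 10h = 04:30 Wynora Republic standard time.
The standard-time date in Wynora Republic, 10 March 2018, is outside the daylight-saving period (11 March – 21 October), so Wynora Republic is on standard time, UTC−10:00.
14:30 UTC − 10h = 04:30 local.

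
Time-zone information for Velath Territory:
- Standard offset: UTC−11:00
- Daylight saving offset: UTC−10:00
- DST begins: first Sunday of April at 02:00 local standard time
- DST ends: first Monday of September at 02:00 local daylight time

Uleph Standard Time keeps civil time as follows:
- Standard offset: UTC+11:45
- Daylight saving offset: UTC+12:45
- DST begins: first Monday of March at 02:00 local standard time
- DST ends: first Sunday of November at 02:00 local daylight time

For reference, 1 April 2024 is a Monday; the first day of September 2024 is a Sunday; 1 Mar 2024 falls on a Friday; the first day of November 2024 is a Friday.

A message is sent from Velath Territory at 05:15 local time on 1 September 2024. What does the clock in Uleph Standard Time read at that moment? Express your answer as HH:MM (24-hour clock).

04:00

1 April 2024 is a Monday, so the first Sunday is April 7.
1 September 2024 is a Sunday, so the first Monday is September 2.
1 September 2024 lies within the daylight-saving period (7 April – 2 September), so Velath Territory is on daylight time, UTC−10:00.
05:15 Velath Territory + 10h = 15:15 UTC.
1 March 2024 is a Friday, so the first Monday is March 4.
1 November 2024 is a Friday, so the first Sunday is November 3.
At the standard offset (UTC+11:45), 15:15 UTC + 11h45m = 03:00 Uleph Standard Time standard time (rolling into the next day, 2 September 2024).
Daylight saving runs 4 March – 3 November; the standard-time date in Uleph Standard Time, 2 September 2024, is inside that window, so Uleph Standard Time is at UTC+12:45.
15:15 UTC + 12h45m = 04:00 Uleph Standard Time (rolling into the next day, 2 September 2024).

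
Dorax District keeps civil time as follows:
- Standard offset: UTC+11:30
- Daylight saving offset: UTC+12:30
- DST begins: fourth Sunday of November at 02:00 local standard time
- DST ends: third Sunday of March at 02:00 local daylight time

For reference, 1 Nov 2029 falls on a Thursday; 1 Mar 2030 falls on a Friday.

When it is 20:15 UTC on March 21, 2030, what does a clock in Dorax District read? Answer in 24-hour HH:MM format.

1 November 2029 is a Thursday, so the first Sunday is November 4 and the fourth is November 25.
1 March 2030 is a Friday, so the first Sunday is March 3 and the third is March 17.
At the standard offset (UTC+11:30), 20:15 UTC + 11h30m = 07:45 Dorax District standard time (rolling into the next day, 22 March 2030).
The standard-time date in Dorax District, March 22, 2030, does not fall between 25 November 2029 and 17 March 2030, so daylight saving is not in effect and Dorax District is at UTC+11:30.
20:15 UTC + 11h30m = 07:45 local (rolling into the next day, 22 March 2030).

07:45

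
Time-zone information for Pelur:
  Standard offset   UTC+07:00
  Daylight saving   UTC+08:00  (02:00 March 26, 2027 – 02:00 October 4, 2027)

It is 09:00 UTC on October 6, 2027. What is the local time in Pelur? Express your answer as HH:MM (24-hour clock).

At the standard offset (UTC+07:00), 09:00 UTC + 7h = 16:00 Pelur standard time.
The standard-time date in Pelur, October 6, 2027, is outside the daylight-saving period (26 March – 4 October), so Pelur is on standard time, UTC+07:00.
09:00 UTC + 7h = 16:00 local.

16:00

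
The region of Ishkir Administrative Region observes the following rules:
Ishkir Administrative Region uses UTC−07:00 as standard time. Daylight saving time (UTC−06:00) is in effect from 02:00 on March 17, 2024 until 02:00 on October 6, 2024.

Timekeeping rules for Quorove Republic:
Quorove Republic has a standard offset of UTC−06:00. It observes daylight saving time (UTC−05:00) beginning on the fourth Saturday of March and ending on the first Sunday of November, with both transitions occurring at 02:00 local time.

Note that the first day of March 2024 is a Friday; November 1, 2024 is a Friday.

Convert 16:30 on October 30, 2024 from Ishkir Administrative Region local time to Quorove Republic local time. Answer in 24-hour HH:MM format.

October 30, 2024 does not fall between 17 March and 6 October, so daylight saving is not in effect and Ishkir Administrative Region is at UTC−07:00.
16:30 Ishkir Administrative Region + 7h = 23:30 UTC.
1 March 2024 is a Friday, so the first Saturday is March 2 and the fourth is March 23.
1 November 2024 is a Friday, so the first Sunday is November 3.
At the standard offset (UTC−06:00), 23:30 UTC − 6h = 17:30 Quorove Republic standard time.
The standard-time date in Quorove Republic, October 30, 2024, lies within the daylight-saving period (23 March – 3 November), so Quorove Republic is on daylight time, UTC−05:00.
23:30 UTC − 5h = 18:30 Quorove Republic.

18:30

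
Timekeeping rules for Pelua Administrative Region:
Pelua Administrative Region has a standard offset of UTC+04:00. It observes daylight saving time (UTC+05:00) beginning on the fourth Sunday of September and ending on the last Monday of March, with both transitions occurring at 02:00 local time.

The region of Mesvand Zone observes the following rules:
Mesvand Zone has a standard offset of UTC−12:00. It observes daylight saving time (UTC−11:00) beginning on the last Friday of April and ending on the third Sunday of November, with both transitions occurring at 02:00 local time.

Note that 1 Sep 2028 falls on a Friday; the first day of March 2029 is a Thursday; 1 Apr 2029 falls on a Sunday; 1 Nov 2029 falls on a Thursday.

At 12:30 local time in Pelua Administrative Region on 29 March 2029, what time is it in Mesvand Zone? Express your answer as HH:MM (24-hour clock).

1 September 2028 is a Friday, so the first Sunday is September 3 and the fourth is September 24.
1 March 2029 is a Thursday, so Mondays fall on 5, 12, 19, 26; the last is March 26.
Daylight saving runs 24 September 2028 – 26 March 2029; 29 March 2029 is outside that window, so Pelua Administrative Region is on standard time at UTC+04:00.
12:30 Pelua Administrative Region − 4h = 08:30 UTC.
1 April 2029 is a Sunday, so Fridays fall on 6, 13, 20, 27; the last is April 27.
1 November 2029 is a Thursday, so the first Sunday is November 4 and the third is November 18.
At the standard offset (UTC−12:00), 08:30 UTC − 12h = 20:30 Mesvand Zone standard time (rolling into the previous day, 28 March 2029).
The standard-time date in Mesvand Zone, 28 March 2029, does not fall between 27 April and 18 November, so daylight saving is not in effect and Mesvand Zone is at UTC−12:00.
08:30 UTC − 12h = 20:30 Mesvand Zone (rolling into the previous day, 28 March 2029).

20:30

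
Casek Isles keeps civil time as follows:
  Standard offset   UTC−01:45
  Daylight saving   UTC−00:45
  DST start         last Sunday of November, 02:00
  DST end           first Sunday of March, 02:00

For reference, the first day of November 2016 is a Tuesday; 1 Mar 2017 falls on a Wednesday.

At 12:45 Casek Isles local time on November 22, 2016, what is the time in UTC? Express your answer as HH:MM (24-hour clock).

1 November 2016 is a Tuesday, so Sundays fall on 6, 13, 20, 27; the last is November 27.
1 March 2017 is a Wednesday, so the first Sunday is March 5.
November 22, 2016 does not fall between 27 November 2016 and 5 March 2017, so daylight saving is not in effect and Casek Isles is at UTC−01:45.
12:45 local + 1h45m = 14:30 UTC.

14:30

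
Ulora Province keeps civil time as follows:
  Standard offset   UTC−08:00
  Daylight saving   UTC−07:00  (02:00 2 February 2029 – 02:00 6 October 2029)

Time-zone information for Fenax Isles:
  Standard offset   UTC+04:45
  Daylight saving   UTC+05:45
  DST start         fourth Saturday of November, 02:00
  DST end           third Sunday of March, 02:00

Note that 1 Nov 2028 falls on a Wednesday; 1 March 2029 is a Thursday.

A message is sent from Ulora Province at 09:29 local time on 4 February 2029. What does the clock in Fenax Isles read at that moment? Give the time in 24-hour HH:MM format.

Daylight saving runs 2 February – 6 October; 4 February 2029 is inside that window, so Ulora Province is at UTC−07:00.
09:29 Ulora Province + 7h = 16:29 UTC.
1 November 2028 is a Wednesday, so the first Saturday is November 4 and the fourth is November 25.
1 March 2029 is a Thursday, so the first Sunday is March 4 and the third is March 18.
At the standard offset (UTC+04:45), 16:29 UTC + 4h45m = 21:14 Fenax Isles standard time.
The standard-time date in Fenax Isles, 4 February 2029, falls between 25 November 2028 and 18 March 2029, so daylight saving is in effect and Fenax Isles is at UTC+05:45.
16:29 UTC + 5h45m = 22:14 Fenax Isles.

22:14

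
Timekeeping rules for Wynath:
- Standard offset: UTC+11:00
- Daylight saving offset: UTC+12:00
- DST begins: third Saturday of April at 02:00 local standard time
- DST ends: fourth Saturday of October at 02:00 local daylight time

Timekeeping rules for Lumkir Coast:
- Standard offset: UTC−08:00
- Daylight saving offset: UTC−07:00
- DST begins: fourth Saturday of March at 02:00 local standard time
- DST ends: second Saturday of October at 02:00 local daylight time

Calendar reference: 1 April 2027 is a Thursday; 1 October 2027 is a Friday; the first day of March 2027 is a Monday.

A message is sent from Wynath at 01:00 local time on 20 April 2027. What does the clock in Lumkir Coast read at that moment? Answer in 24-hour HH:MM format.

1 April 2027 is a Thursday, so the first Saturday is April 3 and the third is April 17.
1 October 2027 is a Friday, so the first Saturday is October 2 and the fourth is October 23.
20 April 2027 lies within the daylight-saving period (17 April – 23 October), so Wynath is on daylight time, UTC+12:00.
01:00 Wynath − 12h = 13:00 UTC (rolling into the previous day, 19 April 2027).
1 March 2027 is a Monday, so the first Saturday is March 6 and the fourth is March 27.
1 October 2027 is a Friday, so the first Saturday is October 2 and the second is October 9.
At the standard offset (UTC−08:00), 13:00 UTC − 8h = 05:00 Lumkir Coast standard time.
Daylight saving runs 27 March – 9 October; the standard-time date in Lumkir Coast, 19 April 2027, is inside that window, so Lumkir Coast is at UTC−07:00.
13:00 UTC − 7h = 06:00 Lumkir Coast.

06:00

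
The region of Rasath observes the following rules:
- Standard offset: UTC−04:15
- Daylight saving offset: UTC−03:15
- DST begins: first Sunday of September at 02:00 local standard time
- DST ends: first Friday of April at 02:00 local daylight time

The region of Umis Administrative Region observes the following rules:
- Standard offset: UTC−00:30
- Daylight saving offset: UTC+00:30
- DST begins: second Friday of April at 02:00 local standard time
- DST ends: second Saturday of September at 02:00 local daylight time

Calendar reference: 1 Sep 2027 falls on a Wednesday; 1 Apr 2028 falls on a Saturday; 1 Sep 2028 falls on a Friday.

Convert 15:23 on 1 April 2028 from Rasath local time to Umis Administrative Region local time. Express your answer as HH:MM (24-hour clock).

18:08

1 September 2027 is a Wednesday, so the first Sunday is September 5.
1 April 2028 is a Saturday, so the first Friday is April 7.
Daylight saving runs 5 September 2027 – 7 April 2028; 1 April 2028 is inside that window, so Rasath is at UTC−03:15.
15:23 Rasath + 3h15m = 18:38 UTC.
1 April 2028 is a Saturday, so the first Friday is April 7 and the second is April 14.
1 September 2028 is a Friday, so the first Saturday is September 2 and the second is September 9.
At the standard offset (UTC−00:30), 18:38 UTC − 0h30m = 18:08 Umis Administrative Region standard time.
Daylight saving runs 14 April – 9 September; the standard-time date in Umis Administrative Region, 1 April 2028, is outside that window, so Umis Administrative Region is on standard time at UTC−00:30.
18:38 UTC − 0h30m = 18:08 Umis Administrative Region.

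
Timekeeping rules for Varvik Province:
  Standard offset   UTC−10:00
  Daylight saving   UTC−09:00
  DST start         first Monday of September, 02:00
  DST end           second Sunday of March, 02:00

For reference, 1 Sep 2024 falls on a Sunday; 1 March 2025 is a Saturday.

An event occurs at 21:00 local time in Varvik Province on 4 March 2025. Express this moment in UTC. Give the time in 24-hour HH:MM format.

06:00

1 September 2024 is a Sunday, so the first Monday is September 2.
1 March 2025 is a Saturday, so the first Sunday is March 2 and the second is March 9.
Daylight saving runs 2 September 2024 – 9 March 2025; 4 March 2025 is inside that window, so Varvik Province is at UTC−09:00.
21:00 local + 9h = 06:00 UTC (rolling into the next day, 5 March 2025).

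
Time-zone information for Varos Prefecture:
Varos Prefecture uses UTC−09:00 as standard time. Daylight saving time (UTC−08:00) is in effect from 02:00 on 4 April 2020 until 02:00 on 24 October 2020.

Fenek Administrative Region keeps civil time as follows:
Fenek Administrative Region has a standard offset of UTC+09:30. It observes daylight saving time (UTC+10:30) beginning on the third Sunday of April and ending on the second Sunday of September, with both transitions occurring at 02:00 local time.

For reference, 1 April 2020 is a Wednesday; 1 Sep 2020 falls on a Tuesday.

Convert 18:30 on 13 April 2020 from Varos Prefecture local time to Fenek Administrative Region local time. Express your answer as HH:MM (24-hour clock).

Daylight saving runs 4 April – 24 October; 13 April 2020 is inside that window, so Varos Prefecture is at UTC−08:00.
18:30 Varos Prefecture + 8h = 02:30 UTC (rolling into the next day, 14 April 2020).
1 April 2020 is a Wednesday, so the first Sunday is April 5 and the third is April 19.
1 September 2020 is a Tuesday, so the first Sunday is September 6 and the second is September 13.
At the standard offset (UTC+09:30), 02:30 UTC + 9h30m = 12:00 Fenek Administrative Region standard time.
Daylight saving runs 19 April – 13 September; the standard-time date in Fenek Administrative Region, 14 April 2020, is outside that window, so Fenek Administrative Region is on standard time at UTC+09:30.
02:30 UTC + 9h30m = 12:00 Fenek Administrative Region.

12:00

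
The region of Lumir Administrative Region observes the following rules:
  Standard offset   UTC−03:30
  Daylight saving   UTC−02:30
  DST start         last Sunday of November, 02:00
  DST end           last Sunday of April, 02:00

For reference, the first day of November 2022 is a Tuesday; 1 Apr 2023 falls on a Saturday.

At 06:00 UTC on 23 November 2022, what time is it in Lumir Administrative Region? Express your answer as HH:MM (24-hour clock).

02:30

1 November 2022 is a Tuesday, so Sundays fall on 6, 13, 20, 27; the last is November 27.
1 April 2023 is a Saturday, so Sundays fall on 2, 9, 16, 23, 30; the last is April 30.
At the standard offset (UTC−03:30), 06:00 UTC − 3h30m = 02:30 Lumir Administrative Region standard time.
The standard-time date in Lumir Administrative Region, 23 November 2022, is outside the daylight-saving period (27 November 2022 – 30 April 2023), so Lumir Administrative Region is on standard time, UTC−03:30.
06:00 UTC − 3h30m = 02:30 local.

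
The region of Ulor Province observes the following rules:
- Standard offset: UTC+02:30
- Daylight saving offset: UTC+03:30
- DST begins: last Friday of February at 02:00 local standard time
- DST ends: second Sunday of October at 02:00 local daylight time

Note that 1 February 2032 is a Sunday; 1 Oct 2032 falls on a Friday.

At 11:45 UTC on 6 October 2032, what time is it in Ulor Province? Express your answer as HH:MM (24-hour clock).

15:15

1 February 2032 is a Sunday, so Fridays fall on 6, 13, 20, 27; the last is February 27.
1 October 2032 is a Friday, so the first Sunday is October 3 and the second is October 10.
At the standard offset (UTC+02:30), 11:45 UTC + 2h30m = 14:15 Ulor Province standard time.
Daylight saving runs 27 February – 10 October; the standard-time date in Ulor Province, 6 October 2032, is inside that window, so Ulor Province is at UTC+03:30.
11:45 UTC + 3h30m = 15:15 local.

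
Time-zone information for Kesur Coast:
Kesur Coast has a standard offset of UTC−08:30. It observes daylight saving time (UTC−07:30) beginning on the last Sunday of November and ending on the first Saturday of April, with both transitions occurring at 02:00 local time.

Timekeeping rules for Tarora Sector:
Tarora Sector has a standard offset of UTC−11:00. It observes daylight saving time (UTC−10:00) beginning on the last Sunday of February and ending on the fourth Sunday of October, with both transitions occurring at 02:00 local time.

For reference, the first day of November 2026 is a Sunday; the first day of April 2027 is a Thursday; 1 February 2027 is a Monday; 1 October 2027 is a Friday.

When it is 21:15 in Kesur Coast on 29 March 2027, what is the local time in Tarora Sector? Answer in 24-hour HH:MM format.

18:45

1 November 2026 is a Sunday, so Sundays fall on 1, 8, 15, 22, 29; the last is November 29.
1 April 2027 is a Thursday, so the first Saturday is April 3.
29 March 2027 falls between 29 November 2026 and 3 April 2027, so daylight saving is in effect and Kesur Coast is at UTC−07:30.
21:15 Kesur Coast + 7h30m = 04:45 UTC (rolling into the next day, 30 March 2027).
1 February 2027 is a Monday, so Sundays fall on 7, 14, 21, 28; the last is February 28.
1 October 2027 is a Friday, so the first Sunday is October 3 and the fourth is October 24.
At the standard offset (UTC−11:00), 04:45 UTC − 11h = 17:45 Tarora Sector standard time (rolling into the previous day, 29 March 2027).
Daylight saving runs 28 February – 24 October; the standard-time date in Tarora Sector, 29 March 2027, is inside that window, so Tarora Sector is at UTC−10:00.
04:45 UTC − 10h = 18:45 Tarora Sector (rolling into the previous day, 29 March 2027).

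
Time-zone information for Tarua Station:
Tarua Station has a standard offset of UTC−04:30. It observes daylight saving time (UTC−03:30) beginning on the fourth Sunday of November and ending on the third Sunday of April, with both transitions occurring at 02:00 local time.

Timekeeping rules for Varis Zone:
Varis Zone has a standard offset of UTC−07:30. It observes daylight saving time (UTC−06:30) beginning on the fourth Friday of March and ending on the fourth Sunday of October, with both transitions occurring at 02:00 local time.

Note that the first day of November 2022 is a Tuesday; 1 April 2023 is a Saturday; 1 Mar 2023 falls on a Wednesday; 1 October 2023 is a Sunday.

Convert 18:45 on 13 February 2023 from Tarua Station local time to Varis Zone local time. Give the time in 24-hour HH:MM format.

14:45

1 November 2022 is a Tuesday, so the first Sunday is November 6 and the fourth is November 27.
1 April 2023 is a Saturday, so the first Sunday is April 2 and the third is April 16.
Daylight saving runs 27 November 2022 – 16 April 2023; 13 February 2023 is inside that window, so Tarua Station is at UTC−03:30.
18:45 Tarua Station + 3h30m = 22:15 UTC.
1 March 2023 is a Wednesday, so the first Friday is March 3 and the fourth is March 24.
1 October 2023 is a Sunday, so the first Sunday is October 1 and the fourth is October 22.
At the standard offset (UTC−07:30), 22:15 UTC − 7h30m = 14:45 Varis Zone standard time.
The standard-time date in Varis Zone, 13 February 2023, does not fall between 24 March and 22 October, so daylight saving is not in effect and Varis Zone is at UTC−07:30.
22:15 UTC − 7h30m = 14:45 Varis Zone.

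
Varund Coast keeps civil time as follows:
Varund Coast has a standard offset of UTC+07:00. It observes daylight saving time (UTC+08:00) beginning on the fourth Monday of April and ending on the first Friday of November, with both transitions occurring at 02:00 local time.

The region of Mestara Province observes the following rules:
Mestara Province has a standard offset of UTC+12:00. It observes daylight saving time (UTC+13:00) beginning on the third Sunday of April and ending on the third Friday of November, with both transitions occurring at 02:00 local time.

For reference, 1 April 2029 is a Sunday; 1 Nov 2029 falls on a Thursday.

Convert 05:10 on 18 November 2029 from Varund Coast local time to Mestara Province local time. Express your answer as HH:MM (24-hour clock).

10:10

1 April 2029 is a Sunday, so the first Monday is April 2 and the fourth is April 23.
1 November 2029 is a Thursday, so the first Friday is November 2.
18 November 2029 does not fall between 23 April and 2 November, so daylight saving is not in effect and Varund Coast is at UTC+07:00.
05:10 Varund Coast − 7h = 22:10 UTC (rolling into the previous day, 17 November 2029).
1 April 2029 is a Sunday, so the first Sunday is April 1 and the third is April 15.
1 November 2029 is a Thursday, so the first Friday is November 2 and the third is November 16.
At the standard offset (UTC+12:00), 22:10 UTC + 12h = 10:10 Mestara Province standard time (rolling into the next day, 18 November 2029).
The standard-time date in Mestara Province, 18 November 2029, does not fall between 15 April and 16 November, so daylight saving is not in effect and Mestara Province is at UTC+12:00.
22:10 UTC + 12h = 10:10 Mestara Province (rolling into the next day, 18 November 2029).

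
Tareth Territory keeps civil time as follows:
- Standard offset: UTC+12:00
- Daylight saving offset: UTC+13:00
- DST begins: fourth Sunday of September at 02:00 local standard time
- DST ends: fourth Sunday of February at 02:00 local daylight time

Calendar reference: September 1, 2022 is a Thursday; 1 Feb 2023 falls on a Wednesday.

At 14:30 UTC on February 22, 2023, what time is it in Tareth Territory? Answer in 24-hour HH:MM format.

03:30

1 September 2022 is a Thursday, so the first Sunday is September 4 and the fourth is September 25.
1 February 2023 is a Wednesday, so the first Sunday is February 5 and the fourth is February 26.
At the standard offset (UTC+12:00), 14:30 UTC + 12h = 02:30 Tareth Territory standard time (rolling into the next day, 23 February 2023).
The standard-time date in Tareth Territory, February 23, 2023, lies within the daylight-saving period (25 September 2022 – 26 February 2023), so Tareth Territory is on daylight time, UTC+13:00.
14:30 UTC + 13h = 03:30 local (rolling into the next day, 23 February 2023).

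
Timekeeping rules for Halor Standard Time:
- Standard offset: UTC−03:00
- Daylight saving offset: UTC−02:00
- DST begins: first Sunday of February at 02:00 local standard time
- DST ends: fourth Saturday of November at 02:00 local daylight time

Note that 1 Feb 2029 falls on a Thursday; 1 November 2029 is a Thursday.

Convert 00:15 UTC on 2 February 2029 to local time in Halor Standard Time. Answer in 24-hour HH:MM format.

21:15

1 February 2029 is a Thursday, so the first Sunday is February 4.
1 November 2029 is a Thursday, so the first Saturday is November 3 and the fourth is November 24.
At the standard offset (UTC−03:00), 00:15 UTC − 3h = 21:15 Halor Standard Time standard time (rolling into the previous day, 1 February 2029).
The standard-time date in Halor Standard Time, 1 February 2029, is outside the daylight-saving period (4 February – 24 November), so Halor Standard Time is on standard time, UTC−03:00.
00:15 UTC − 3h = 21:15 local (rolling into the previous day, 1 February 2029).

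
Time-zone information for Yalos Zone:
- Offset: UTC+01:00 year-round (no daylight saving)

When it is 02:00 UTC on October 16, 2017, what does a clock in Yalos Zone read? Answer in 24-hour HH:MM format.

03:00

Yalos Zone stays on UTC+01:00 all year.
02:00 UTC + 1h = 03:00 local.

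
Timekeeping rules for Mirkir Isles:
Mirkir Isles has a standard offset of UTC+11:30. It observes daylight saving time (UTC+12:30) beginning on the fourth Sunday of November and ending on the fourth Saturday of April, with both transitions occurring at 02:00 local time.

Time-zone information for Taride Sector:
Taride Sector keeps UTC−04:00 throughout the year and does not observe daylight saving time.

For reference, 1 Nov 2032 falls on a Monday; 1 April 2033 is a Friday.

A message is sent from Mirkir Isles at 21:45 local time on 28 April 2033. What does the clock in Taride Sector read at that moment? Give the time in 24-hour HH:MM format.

06:15

1 November 2032 is a Monday, so the first Sunday is November 7 and the fourth is November 28.
1 April 2033 is a Friday, so the first Saturday is April 2 and the fourth is April 23.
Daylight saving runs 28 November 2032 – 23 April 2033; 28 April 2033 is outside that window, so Mirkir Isles is on standard time at UTC+11:30.
21:45 Mirkir Isles − 11h30m = 10:15 UTC.
Taride Sector stays on UTC−04:00 all year.
10:15 UTC − 4h = 06:15 Taride Sector.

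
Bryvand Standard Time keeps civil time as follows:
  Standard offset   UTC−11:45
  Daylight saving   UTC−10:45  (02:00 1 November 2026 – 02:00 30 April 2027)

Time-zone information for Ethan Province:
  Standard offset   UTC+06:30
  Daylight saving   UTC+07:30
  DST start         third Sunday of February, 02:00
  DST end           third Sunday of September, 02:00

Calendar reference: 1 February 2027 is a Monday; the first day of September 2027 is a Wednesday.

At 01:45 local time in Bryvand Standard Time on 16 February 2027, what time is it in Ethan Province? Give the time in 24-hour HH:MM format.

19:00

16 February 2027 falls between 1 November 2026 and 30 April 2027, so daylight saving is in effect and Bryvand Standard Time is at UTC−10:45.
01:45 Bryvand Standard Time + 10h45m = 12:30 UTC.
1 February 2027 is a Monday, so the first Sunday is February 7 and the third is February 21.
1 September 2027 is a Wednesday, so the first Sunday is September 5 and the third is September 19.
At the standard offset (UTC+06:30), 12:30 UTC + 6h30m = 19:00 Ethan Province standard time.
The standard-time date in Ethan Province, 16 February 2027, is outside the daylight-saving period (21 February – 19 September), so Ethan Province is on standard time, UTC+06:30.
12:30 UTC + 6h30m = 19:00 Ethan Province.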